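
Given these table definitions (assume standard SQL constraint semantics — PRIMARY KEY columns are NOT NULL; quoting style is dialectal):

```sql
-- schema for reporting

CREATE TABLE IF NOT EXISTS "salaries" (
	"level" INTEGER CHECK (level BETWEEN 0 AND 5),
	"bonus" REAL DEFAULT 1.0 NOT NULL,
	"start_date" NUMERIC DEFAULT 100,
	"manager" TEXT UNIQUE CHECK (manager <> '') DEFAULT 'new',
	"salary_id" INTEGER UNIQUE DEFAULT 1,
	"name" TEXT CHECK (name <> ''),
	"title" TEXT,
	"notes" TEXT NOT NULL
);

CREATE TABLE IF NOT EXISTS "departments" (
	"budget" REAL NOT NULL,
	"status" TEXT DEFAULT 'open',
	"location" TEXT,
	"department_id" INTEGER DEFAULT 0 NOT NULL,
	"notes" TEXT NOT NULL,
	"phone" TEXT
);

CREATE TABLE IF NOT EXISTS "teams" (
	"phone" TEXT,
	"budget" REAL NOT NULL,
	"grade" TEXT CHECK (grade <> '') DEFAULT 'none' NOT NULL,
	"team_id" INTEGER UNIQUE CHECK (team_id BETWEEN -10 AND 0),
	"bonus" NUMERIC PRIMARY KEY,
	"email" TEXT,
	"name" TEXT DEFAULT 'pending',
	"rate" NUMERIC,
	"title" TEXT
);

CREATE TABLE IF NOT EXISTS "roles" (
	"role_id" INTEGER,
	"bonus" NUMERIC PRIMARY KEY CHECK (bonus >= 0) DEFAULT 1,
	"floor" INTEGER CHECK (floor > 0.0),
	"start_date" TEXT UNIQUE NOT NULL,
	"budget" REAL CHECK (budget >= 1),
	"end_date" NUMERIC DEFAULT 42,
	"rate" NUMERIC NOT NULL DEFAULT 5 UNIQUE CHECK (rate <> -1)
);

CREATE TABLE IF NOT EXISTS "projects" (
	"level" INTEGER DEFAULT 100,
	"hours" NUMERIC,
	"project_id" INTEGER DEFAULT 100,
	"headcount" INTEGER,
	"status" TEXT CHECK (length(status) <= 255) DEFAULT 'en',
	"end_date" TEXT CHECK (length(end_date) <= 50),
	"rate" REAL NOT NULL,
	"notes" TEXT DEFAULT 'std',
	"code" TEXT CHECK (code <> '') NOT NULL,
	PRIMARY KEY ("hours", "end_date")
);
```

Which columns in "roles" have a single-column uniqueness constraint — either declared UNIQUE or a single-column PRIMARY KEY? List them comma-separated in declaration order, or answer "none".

bonus, start_date, rate

- role_id: no UNIQUE or single-column PK constraint.
- bonus: single-column PRIMARY KEY → unique.
- floor: no UNIQUE or single-column PK constraint.
- start_date: declared UNIQUE → unique.
- budget: no UNIQUE or single-column PK constraint.
- end_date: no UNIQUE or single-column PK constraint.
- rate: declared UNIQUE → unique.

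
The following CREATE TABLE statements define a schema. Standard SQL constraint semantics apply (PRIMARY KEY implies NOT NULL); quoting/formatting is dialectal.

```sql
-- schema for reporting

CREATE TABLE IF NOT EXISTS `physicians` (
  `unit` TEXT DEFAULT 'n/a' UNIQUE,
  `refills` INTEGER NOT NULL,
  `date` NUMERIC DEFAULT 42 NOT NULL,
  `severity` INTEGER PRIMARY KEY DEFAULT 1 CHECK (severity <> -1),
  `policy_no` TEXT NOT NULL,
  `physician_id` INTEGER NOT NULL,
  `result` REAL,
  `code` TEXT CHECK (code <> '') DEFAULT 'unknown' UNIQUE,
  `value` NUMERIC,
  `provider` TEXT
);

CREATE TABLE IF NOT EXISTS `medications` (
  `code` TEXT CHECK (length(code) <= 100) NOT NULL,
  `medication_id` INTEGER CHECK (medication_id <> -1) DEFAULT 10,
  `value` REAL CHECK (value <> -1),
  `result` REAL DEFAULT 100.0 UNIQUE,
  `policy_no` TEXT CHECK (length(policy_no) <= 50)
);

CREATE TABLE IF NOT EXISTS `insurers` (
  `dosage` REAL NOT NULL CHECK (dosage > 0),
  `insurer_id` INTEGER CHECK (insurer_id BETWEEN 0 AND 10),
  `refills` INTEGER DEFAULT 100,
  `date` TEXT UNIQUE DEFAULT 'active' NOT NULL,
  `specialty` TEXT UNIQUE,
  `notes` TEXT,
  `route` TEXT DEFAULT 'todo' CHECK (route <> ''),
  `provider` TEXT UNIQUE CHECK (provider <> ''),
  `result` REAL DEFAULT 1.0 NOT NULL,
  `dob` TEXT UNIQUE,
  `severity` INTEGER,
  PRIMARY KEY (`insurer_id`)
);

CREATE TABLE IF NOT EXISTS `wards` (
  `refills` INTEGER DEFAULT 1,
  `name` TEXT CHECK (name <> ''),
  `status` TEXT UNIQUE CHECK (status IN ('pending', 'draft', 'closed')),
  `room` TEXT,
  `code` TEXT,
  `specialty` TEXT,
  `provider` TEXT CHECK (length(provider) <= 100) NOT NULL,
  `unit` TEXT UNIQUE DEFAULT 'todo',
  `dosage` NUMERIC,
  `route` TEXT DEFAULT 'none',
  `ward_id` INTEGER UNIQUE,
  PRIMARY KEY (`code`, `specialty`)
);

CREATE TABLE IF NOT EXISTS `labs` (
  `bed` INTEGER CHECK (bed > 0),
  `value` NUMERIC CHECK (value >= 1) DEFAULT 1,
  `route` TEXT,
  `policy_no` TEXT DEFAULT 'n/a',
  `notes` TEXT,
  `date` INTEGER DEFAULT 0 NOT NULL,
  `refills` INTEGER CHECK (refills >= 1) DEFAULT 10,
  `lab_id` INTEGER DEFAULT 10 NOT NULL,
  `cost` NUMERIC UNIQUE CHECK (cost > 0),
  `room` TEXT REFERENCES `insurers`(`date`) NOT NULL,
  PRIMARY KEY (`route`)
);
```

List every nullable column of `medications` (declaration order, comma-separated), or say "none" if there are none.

medication_id, value, result, policy_no

- code: declared NOT NULL → not nullable.
- medication_id: CHECK does not forbid NULL (a CHECK constraint passes when its expression is NULL) → nullable.
- value: CHECK does not forbid NULL (a CHECK constraint passes when its expression is NULL) → nullable.
- result: UNIQUE does not imply NOT NULL → nullable.
- policy_no: CHECK does not forbid NULL (a CHECK constraint passes when its expression is NULL) → nullable.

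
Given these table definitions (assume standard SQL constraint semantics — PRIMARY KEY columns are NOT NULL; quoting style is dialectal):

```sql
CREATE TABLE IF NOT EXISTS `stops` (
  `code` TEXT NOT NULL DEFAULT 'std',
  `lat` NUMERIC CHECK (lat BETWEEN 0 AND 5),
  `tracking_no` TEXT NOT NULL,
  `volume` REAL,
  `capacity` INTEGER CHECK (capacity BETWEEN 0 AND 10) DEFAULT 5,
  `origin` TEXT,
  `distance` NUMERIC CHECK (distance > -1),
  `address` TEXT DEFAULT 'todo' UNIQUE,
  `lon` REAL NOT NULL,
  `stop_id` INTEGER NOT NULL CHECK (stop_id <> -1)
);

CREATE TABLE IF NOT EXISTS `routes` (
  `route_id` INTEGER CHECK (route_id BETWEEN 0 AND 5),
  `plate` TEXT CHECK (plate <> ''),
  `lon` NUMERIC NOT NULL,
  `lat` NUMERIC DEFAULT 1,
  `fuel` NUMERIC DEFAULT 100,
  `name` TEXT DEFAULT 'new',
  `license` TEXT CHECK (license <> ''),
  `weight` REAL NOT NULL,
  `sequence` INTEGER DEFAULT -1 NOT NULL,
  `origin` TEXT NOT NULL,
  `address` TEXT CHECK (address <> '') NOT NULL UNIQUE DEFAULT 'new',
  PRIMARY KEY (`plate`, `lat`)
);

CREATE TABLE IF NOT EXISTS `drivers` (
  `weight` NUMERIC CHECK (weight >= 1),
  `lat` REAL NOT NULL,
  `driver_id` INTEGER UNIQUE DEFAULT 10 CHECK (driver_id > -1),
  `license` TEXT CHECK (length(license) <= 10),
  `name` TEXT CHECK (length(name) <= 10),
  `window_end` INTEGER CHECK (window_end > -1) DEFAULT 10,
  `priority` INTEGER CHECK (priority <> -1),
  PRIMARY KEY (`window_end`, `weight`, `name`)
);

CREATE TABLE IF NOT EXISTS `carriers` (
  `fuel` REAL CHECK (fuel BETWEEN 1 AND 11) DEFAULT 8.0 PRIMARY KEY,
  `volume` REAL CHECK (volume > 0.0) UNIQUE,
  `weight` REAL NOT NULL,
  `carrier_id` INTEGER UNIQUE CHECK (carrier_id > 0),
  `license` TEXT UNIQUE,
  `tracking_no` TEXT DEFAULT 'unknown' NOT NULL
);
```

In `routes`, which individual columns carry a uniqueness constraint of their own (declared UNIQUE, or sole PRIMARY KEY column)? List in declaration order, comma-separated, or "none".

address

- route_id: no UNIQUE or single-column PK constraint.
- plate: part of a composite PRIMARY KEY — only the tuple is unique, not this column on its own.
- lon: no UNIQUE or single-column PK constraint.
- lat: part of a composite PRIMARY KEY — only the tuple is unique, not this column on its own.
- fuel: no UNIQUE or single-column PK constraint.
- name: no UNIQUE or single-column PK constraint.
- license: no UNIQUE or single-column PK constraint.
- weight: no UNIQUE or single-column PK constraint.
- sequence: no UNIQUE or single-column PK constraint.
- origin: no UNIQUE or single-column PK constraint.
- address: declared UNIQUE → unique.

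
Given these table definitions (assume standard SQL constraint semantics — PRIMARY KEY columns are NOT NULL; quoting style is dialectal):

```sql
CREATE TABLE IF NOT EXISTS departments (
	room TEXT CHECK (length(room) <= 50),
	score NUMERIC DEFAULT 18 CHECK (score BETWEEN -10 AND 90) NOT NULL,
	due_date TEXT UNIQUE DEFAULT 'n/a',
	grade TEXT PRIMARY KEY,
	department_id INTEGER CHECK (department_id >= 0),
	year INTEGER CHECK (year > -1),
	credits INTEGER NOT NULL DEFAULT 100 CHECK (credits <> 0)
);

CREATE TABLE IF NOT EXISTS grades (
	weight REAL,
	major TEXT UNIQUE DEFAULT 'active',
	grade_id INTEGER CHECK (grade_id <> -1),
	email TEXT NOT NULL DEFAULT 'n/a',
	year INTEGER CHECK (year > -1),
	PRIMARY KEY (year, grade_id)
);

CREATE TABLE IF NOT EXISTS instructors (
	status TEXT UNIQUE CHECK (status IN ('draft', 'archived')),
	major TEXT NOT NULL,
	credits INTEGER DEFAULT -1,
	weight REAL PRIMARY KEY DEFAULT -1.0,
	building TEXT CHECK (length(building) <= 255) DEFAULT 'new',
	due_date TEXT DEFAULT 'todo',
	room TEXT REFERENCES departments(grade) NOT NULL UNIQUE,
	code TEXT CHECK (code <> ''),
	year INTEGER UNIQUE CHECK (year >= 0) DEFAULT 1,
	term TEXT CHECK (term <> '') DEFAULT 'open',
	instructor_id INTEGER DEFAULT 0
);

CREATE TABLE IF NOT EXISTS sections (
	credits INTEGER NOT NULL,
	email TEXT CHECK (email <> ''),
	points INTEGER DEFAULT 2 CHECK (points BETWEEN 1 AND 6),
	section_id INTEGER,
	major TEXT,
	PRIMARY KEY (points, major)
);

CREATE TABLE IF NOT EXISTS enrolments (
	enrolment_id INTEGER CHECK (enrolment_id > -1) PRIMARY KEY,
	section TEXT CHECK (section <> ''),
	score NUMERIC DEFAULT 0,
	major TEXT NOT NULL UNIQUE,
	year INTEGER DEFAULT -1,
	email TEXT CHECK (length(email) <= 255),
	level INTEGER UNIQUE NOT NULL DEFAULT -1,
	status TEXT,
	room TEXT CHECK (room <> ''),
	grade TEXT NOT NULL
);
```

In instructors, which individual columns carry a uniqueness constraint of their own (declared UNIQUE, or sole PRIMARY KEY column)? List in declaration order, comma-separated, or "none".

- status: declared UNIQUE → unique.
- major: no UNIQUE or single-column PK constraint.
- credits: no UNIQUE or single-column PK constraint.
- weight: single-column PRIMARY KEY → unique.
- building: no UNIQUE or single-column PK constraint.
- due_date: no UNIQUE or single-column PK constraint.
- room: declared UNIQUE → unique.
- code: no UNIQUE or single-column PK constraint.
- year: declared UNIQUE → unique.
- term: no UNIQUE or single-column PK constraint.
- instructor_id: no UNIQUE or single-column PK constraint.

status, weight, room, year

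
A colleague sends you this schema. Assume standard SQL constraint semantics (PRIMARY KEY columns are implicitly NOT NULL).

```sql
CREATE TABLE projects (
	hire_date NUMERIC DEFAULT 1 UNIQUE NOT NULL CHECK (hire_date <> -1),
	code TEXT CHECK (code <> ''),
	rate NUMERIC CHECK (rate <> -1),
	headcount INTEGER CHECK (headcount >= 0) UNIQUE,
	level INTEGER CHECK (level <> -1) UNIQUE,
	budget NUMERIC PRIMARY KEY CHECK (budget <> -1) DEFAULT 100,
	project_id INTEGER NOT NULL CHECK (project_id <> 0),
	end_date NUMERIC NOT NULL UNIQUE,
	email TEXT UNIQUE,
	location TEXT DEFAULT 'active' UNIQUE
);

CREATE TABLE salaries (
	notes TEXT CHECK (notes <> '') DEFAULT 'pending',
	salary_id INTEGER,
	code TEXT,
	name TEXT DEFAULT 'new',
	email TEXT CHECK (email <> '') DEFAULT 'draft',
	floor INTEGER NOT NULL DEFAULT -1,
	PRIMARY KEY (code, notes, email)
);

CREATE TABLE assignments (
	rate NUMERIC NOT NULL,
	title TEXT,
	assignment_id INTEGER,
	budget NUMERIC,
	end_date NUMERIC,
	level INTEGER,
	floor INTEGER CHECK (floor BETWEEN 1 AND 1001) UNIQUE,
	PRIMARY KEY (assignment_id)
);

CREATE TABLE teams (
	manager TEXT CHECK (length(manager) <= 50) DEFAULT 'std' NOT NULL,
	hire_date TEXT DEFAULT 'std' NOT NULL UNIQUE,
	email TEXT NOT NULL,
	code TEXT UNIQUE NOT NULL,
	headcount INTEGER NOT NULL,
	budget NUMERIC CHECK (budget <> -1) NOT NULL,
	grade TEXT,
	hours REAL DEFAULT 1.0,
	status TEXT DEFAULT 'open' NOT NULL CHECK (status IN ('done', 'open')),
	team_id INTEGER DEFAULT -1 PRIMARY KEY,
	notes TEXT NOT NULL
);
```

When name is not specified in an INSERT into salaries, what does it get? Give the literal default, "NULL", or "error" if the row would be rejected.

name has an explicit DEFAULT 'new'.
When the column is omitted from an INSERT, that default is used.

'new'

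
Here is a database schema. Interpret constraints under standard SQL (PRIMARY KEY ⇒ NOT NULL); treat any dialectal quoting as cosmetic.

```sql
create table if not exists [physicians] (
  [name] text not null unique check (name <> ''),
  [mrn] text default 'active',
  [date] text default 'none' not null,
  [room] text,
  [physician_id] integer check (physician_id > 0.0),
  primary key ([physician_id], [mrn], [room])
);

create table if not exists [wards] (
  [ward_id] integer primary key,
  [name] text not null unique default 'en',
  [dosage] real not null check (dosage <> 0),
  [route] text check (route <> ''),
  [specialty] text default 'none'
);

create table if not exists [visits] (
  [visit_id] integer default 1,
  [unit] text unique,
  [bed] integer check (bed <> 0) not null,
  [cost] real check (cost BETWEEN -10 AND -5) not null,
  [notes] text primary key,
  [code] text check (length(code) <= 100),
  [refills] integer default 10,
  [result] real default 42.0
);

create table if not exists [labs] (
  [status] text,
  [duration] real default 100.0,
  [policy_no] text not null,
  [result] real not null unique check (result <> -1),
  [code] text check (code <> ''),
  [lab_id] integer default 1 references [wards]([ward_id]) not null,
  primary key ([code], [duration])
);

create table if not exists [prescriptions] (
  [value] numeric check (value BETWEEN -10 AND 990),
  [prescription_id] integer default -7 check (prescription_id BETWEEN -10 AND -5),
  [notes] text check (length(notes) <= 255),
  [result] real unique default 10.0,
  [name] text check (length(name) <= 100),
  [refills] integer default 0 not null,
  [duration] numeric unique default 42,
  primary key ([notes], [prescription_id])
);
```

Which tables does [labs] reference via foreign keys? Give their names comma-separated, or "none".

- lab_id REFERENCES wards(ward_id).

wards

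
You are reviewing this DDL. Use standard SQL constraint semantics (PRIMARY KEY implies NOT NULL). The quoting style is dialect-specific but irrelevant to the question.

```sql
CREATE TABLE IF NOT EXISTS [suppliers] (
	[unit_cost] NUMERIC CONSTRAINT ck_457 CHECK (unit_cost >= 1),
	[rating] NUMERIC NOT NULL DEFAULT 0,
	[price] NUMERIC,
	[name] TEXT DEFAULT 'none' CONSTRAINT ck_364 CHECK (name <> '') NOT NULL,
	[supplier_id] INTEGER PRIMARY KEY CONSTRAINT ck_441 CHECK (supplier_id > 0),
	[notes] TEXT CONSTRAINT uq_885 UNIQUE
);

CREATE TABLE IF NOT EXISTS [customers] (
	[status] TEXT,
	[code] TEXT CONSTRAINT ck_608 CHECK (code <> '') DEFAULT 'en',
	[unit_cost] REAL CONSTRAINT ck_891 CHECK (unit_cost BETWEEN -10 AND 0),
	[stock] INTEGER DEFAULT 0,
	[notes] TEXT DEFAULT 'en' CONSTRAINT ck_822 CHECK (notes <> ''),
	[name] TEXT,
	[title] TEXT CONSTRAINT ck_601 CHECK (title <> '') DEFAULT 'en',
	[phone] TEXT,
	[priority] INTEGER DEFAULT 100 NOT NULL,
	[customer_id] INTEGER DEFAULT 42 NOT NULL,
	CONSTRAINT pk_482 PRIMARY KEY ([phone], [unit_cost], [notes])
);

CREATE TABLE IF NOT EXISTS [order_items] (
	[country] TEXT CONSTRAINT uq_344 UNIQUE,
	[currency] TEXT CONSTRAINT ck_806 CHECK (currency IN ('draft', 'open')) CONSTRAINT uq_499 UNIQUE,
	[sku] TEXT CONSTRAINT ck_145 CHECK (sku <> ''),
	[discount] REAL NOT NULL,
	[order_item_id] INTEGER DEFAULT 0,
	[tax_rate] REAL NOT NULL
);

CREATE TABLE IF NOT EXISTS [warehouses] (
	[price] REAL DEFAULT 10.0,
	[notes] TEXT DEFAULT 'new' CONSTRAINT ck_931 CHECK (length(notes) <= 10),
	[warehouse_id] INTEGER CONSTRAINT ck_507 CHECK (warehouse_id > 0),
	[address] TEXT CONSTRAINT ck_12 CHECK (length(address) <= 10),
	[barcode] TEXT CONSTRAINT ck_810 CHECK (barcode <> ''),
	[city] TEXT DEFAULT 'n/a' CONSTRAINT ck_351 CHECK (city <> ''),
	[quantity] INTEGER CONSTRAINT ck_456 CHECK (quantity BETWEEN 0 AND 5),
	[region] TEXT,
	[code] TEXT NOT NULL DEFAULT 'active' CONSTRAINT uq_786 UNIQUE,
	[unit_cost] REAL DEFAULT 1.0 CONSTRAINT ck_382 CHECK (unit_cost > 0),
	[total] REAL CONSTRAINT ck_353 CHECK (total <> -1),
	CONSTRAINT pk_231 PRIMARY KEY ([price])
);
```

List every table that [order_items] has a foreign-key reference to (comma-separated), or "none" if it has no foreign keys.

No column in order_items has a REFERENCES clause.

none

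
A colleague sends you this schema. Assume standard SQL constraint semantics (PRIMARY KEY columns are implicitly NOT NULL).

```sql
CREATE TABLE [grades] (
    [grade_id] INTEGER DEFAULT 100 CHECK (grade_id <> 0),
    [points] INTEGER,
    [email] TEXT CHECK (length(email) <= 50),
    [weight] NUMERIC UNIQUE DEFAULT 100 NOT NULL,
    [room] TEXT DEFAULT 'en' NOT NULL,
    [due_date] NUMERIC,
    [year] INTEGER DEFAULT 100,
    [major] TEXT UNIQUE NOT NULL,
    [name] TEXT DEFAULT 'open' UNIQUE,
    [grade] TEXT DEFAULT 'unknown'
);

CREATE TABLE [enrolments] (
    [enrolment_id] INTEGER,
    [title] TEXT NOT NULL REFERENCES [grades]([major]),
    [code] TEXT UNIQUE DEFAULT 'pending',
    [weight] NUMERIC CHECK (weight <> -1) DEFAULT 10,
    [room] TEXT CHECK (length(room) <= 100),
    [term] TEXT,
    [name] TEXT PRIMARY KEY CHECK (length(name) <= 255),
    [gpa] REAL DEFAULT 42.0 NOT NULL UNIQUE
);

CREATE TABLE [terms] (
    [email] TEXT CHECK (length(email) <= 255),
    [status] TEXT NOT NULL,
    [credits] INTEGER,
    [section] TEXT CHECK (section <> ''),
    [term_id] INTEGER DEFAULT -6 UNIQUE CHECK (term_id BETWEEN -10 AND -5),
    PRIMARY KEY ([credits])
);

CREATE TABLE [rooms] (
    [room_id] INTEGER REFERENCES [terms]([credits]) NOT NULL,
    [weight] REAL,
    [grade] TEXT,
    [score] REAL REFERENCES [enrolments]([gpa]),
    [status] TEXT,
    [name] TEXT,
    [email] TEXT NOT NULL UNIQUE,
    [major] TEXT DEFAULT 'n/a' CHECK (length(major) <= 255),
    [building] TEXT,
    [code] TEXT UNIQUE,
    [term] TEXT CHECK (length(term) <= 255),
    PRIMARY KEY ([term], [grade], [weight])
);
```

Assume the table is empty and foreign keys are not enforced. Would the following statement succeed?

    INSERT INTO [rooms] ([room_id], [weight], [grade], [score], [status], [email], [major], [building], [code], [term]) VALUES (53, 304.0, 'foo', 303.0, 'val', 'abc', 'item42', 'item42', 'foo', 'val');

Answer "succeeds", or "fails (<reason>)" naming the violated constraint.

succeeds

NOT NULL columns: email is supplied; grade is supplied; room_id is supplied; term is supplied; weight is supplied.
CHECK constraints: 'item42' satisfies (length(major) <= 255); 'val' satisfies (length(term) <= 255).
No constraint is violated.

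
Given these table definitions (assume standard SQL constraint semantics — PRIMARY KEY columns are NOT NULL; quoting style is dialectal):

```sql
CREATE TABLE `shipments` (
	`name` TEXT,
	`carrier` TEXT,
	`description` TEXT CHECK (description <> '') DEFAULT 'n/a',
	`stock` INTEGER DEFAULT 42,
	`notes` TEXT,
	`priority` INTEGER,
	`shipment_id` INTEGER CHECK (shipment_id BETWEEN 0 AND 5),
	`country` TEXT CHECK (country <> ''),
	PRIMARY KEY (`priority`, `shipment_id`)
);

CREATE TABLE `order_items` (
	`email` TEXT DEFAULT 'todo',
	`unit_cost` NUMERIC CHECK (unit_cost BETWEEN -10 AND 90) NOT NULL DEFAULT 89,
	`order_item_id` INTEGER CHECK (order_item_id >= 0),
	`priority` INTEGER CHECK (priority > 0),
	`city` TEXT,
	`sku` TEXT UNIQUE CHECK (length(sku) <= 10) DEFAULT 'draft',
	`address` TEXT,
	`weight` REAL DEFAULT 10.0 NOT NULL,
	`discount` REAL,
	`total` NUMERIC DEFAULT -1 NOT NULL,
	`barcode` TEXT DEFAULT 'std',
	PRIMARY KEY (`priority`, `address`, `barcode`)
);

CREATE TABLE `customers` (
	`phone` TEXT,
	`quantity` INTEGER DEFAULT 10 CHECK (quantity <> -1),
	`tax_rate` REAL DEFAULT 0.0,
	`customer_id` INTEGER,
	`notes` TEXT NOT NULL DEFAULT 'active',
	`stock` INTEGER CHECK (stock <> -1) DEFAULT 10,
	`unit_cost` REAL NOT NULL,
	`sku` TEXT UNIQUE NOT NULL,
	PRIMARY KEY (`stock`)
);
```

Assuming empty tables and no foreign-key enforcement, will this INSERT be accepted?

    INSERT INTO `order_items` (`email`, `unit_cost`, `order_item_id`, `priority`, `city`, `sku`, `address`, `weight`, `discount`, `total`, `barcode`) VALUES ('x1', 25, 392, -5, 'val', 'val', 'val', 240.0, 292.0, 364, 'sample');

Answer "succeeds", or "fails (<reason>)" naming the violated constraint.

fails (CHECK on priority)

The value -5 for priority violates CHECK (priority > 0).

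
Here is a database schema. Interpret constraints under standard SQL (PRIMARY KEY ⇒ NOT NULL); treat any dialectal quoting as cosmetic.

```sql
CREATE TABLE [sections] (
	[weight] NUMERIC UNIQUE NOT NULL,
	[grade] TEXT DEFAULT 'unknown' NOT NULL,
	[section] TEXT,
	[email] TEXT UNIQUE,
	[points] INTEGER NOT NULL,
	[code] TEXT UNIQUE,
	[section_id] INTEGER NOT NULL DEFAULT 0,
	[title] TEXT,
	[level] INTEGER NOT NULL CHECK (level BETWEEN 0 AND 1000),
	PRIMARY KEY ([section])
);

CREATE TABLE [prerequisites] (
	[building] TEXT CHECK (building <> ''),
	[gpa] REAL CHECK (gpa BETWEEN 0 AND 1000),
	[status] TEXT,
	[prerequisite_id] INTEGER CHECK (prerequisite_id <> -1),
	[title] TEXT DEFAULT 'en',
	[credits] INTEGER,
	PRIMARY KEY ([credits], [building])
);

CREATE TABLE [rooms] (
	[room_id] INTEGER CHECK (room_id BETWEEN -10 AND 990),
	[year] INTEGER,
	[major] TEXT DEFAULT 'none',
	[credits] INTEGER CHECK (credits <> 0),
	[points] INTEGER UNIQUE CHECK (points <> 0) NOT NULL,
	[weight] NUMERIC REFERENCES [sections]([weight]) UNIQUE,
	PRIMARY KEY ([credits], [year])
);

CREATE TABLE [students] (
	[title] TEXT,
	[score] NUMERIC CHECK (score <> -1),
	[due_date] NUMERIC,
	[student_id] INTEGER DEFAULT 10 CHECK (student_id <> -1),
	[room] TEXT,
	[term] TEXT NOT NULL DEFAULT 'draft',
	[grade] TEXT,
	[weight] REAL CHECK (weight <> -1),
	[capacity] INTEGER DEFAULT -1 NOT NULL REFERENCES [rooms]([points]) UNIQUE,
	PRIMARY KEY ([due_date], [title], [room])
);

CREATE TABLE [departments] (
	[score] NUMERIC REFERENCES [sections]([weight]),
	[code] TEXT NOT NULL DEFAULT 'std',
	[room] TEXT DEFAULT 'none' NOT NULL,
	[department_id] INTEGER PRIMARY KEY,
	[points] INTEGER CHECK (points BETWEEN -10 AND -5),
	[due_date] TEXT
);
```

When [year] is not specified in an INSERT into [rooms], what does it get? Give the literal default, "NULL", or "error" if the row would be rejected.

error

year has no DEFAULT clause.
Omitting it would insert NULL, but it is part of the PRIMARY KEY, so the INSERT fails.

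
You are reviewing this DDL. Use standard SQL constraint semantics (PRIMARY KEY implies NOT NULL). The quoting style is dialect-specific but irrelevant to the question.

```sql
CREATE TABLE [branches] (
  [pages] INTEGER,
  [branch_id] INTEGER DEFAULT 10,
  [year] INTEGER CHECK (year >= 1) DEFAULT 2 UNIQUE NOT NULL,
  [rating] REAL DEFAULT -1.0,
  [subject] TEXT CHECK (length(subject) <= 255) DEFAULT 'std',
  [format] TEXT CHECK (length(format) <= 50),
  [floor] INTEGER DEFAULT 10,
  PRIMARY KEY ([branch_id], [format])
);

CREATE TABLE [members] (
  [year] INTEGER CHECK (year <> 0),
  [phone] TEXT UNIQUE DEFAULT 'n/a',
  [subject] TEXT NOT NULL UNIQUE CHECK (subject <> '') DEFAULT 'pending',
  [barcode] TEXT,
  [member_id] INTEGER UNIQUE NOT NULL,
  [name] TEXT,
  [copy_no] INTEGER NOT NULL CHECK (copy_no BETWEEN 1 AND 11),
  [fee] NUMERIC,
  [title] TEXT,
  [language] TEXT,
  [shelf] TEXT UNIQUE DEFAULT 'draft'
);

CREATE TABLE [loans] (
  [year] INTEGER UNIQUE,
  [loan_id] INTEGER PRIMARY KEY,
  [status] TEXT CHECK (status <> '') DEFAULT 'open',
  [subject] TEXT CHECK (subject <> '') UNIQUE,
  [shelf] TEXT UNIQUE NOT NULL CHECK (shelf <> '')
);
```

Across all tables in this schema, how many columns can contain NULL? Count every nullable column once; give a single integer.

branches: 4 nullable (pages, rating, subject, floor — PK (branch_id, format) and explicit NOT NULL columns excluded).
members: 8 nullable (year, phone, barcode, name, fee, title, language, shelf — PK none and explicit NOT NULL columns excluded).
loans: 3 nullable (year, status, subject — PK (loan_id) and explicit NOT NULL columns excluded).
Total: 4 + 8 + 3 = 15.

15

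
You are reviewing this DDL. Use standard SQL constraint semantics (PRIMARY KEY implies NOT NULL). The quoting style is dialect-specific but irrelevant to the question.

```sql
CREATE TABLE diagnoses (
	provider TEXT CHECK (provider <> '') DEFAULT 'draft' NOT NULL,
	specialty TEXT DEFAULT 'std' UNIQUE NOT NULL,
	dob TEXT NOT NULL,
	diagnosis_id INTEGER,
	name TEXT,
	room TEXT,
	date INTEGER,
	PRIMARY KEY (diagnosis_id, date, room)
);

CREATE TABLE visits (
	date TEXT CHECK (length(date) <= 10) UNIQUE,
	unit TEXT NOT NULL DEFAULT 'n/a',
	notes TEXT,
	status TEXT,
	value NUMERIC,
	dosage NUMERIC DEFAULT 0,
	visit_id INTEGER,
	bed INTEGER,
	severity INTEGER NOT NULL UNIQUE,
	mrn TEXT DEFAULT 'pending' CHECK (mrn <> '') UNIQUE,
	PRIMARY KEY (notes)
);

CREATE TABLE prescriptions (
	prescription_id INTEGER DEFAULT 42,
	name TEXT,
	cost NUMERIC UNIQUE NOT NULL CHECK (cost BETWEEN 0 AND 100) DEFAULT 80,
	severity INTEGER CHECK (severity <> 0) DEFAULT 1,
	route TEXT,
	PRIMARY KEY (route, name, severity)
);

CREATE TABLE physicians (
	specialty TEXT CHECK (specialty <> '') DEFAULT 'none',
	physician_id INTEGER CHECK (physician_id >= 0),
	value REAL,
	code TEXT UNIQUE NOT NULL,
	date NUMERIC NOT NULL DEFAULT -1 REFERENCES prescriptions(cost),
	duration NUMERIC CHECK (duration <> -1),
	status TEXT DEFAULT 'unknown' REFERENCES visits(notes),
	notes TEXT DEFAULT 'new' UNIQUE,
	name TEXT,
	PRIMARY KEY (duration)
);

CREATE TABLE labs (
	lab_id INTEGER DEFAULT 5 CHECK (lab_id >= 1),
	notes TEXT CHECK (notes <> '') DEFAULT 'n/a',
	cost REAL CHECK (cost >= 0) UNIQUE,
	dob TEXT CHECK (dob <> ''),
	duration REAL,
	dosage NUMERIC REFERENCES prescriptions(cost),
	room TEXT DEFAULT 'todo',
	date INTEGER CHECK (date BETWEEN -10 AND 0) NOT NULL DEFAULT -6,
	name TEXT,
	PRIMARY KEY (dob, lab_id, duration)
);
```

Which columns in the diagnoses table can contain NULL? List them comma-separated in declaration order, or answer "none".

- provider: declared NOT NULL → not nullable.
- specialty: declared NOT NULL → not nullable.
- dob: declared NOT NULL → not nullable.
- diagnosis_id: part of the PRIMARY KEY, which implies NOT NULL → not nullable.
- name: no NOT NULL constraint applies → nullable.
- room: part of the PRIMARY KEY, which implies NOT NULL → not nullable.
- date: part of the PRIMARY KEY, which implies NOT NULL → not nullable.

name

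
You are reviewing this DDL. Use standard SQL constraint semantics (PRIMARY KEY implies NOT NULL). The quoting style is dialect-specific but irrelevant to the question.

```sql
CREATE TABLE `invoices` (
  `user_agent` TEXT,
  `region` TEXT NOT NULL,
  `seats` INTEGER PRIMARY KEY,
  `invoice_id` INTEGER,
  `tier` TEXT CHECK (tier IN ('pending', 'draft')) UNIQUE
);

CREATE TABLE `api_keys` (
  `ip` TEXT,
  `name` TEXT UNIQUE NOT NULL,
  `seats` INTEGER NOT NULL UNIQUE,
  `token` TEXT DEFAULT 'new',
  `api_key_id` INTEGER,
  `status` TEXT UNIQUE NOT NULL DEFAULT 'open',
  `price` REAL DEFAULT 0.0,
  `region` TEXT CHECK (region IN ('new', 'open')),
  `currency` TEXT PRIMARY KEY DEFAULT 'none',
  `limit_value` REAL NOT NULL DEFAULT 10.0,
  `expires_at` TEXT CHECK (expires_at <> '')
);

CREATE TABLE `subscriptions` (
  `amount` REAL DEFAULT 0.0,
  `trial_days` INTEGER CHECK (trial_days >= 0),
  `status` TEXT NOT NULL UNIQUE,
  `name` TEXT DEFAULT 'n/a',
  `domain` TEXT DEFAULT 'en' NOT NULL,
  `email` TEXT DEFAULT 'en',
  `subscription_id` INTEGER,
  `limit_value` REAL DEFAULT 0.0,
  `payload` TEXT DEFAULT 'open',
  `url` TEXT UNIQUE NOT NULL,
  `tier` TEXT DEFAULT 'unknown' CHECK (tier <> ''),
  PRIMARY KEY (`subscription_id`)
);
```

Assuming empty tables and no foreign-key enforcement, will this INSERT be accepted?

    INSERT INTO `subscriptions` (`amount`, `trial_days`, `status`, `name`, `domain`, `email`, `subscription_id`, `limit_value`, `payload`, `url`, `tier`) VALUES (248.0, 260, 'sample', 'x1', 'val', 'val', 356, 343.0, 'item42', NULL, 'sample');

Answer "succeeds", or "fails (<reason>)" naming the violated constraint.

fails (NOT NULL on url)

url is explicitly set to NULL, but url is declared NOT NULL.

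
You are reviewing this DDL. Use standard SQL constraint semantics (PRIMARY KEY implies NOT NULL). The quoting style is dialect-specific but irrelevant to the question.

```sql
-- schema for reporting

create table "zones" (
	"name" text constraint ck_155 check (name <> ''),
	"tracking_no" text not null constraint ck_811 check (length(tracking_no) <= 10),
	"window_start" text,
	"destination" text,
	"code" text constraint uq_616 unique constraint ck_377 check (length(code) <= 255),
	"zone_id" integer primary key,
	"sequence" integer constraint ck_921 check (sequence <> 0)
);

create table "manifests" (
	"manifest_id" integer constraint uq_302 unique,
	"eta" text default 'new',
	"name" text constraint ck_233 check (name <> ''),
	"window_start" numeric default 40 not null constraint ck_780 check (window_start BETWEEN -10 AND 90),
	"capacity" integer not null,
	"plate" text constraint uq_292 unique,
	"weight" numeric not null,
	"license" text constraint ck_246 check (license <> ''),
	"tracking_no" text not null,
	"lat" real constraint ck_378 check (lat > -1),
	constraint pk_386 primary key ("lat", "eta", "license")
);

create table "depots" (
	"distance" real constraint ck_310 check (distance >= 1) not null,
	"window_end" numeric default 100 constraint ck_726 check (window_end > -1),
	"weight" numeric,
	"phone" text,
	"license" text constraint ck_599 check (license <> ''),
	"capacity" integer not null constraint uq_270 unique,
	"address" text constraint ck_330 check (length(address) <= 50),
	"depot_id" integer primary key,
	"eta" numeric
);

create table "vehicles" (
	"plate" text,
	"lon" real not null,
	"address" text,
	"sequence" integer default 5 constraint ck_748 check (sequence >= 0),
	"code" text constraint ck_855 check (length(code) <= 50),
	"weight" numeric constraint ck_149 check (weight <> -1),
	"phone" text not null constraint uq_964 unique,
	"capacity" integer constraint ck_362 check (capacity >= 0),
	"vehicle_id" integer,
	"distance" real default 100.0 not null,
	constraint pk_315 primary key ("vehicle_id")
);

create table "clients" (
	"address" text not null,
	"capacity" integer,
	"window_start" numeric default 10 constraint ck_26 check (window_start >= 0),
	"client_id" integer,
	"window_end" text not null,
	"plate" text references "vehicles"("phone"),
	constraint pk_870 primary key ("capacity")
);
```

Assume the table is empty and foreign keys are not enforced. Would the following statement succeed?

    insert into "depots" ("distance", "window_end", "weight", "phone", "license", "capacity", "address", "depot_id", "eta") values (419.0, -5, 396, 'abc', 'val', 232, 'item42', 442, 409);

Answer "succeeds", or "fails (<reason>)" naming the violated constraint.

The value -5 for window_end violates CHECK (window_end > -1).

fails (CHECK on window_end)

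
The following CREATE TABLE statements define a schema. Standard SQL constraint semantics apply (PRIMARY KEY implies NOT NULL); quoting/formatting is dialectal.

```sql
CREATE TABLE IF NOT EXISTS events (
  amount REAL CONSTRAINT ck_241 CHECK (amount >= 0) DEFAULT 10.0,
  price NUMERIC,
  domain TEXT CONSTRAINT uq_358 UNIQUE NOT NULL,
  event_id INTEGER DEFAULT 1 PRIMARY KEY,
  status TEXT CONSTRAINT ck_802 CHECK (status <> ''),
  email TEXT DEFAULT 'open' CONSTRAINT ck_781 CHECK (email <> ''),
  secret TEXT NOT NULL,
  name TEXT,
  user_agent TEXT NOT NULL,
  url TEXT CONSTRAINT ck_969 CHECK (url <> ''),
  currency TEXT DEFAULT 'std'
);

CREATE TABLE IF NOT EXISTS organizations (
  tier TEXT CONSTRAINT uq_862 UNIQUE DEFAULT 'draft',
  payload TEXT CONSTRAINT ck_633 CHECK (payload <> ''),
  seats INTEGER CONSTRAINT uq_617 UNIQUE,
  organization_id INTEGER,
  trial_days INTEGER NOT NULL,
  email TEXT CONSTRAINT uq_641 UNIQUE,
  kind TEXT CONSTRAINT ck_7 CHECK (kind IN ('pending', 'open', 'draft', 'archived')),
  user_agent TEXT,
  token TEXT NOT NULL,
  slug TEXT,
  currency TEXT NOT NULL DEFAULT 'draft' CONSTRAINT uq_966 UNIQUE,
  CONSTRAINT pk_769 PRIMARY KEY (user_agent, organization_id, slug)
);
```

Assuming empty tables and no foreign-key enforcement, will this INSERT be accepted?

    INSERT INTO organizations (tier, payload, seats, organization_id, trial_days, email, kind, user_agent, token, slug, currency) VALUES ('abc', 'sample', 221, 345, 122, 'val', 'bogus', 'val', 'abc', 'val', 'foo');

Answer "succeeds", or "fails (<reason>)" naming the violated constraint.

fails (CHECK on kind)

The value 'bogus' for kind violates CHECK (kind IN ('pending', 'open', 'draft', 'archived')).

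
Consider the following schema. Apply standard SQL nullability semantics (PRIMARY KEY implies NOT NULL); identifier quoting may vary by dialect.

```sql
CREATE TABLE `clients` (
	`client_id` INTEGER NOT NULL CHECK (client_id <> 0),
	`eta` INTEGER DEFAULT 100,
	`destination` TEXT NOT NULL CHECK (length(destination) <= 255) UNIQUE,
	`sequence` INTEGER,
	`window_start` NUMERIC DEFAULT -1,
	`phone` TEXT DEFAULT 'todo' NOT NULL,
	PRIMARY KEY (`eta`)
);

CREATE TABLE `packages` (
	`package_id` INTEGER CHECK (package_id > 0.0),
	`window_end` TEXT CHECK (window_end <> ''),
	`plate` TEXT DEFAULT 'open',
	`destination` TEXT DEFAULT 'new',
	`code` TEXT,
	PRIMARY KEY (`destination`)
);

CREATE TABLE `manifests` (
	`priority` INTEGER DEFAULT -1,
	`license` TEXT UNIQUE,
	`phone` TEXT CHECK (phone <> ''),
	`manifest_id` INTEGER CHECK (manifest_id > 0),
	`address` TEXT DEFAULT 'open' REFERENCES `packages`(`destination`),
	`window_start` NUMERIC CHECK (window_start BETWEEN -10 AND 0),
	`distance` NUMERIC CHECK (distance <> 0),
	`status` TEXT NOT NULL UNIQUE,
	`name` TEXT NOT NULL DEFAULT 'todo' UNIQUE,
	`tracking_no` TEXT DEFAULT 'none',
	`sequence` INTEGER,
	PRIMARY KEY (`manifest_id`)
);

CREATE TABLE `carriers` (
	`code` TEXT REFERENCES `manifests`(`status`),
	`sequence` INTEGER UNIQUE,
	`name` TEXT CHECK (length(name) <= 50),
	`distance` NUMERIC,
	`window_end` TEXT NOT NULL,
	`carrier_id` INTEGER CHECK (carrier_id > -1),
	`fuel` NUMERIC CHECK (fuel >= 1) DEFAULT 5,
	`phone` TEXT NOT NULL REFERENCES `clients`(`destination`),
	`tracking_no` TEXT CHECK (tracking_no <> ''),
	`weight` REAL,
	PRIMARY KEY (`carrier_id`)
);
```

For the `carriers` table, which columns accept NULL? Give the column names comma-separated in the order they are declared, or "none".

- code: a foreign key column may be NULL unless separately constrained → nullable.
- sequence: UNIQUE does not imply NOT NULL → nullable.
- name: CHECK does not forbid NULL (a CHECK constraint passes when its expression is NULL) → nullable.
- distance: no NOT NULL constraint applies → nullable.
- window_end: declared NOT NULL → not nullable.
- carrier_id: part of the PRIMARY KEY, which implies NOT NULL → not nullable.
- fuel: CHECK does not forbid NULL (a CHECK constraint passes when its expression is NULL) → nullable.
- phone: declared NOT NULL → not nullable.
- tracking_no: CHECK does not forbid NULL (a CHECK constraint passes when its expression is NULL) → nullable.
- weight: no NOT NULL constraint applies → nullable.

code, sequence, name, distance, fuel, tracking_no, weight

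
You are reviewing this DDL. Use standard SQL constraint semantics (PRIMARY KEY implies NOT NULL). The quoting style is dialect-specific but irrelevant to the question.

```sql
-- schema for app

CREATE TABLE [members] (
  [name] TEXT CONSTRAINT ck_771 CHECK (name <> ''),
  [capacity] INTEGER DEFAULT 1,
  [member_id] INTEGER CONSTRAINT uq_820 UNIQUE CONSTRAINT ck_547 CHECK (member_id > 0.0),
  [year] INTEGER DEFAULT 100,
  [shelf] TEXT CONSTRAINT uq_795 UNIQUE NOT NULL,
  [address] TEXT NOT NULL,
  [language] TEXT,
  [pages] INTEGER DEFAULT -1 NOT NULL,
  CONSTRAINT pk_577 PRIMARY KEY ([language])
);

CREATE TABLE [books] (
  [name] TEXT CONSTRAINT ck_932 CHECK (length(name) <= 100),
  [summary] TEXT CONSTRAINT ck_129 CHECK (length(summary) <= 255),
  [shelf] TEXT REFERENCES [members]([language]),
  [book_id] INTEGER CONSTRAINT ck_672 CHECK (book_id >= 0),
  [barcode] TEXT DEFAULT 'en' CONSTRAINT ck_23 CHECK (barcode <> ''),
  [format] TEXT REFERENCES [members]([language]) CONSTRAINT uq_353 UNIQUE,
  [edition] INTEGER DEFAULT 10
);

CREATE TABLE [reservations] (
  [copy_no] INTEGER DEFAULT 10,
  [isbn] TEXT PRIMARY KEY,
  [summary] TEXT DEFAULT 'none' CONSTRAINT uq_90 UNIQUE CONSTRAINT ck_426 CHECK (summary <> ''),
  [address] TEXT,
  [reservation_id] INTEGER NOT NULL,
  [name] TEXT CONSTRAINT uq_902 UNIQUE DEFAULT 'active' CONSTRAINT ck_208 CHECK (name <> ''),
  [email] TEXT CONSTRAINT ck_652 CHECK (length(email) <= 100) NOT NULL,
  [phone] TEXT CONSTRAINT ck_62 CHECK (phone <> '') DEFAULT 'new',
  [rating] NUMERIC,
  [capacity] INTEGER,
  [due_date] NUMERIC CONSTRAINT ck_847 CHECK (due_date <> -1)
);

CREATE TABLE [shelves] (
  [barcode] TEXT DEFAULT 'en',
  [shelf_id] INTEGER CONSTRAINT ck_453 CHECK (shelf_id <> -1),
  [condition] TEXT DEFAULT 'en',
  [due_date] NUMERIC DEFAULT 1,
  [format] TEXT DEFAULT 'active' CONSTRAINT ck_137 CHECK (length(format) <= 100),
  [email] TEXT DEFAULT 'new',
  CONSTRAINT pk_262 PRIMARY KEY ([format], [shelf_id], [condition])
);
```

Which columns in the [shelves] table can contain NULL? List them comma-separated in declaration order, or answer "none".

barcode, due_date, email

- barcode: DEFAULT only fills an omitted column; an explicit NULL is still allowed → nullable.
- shelf_id: part of the PRIMARY KEY, which implies NOT NULL → not nullable.
- condition: part of the PRIMARY KEY, which implies NOT NULL → not nullable.
- due_date: DEFAULT only fills an omitted column; an explicit NULL is still allowed → nullable.
- format: part of the PRIMARY KEY, which implies NOT NULL → not nullable.
- email: DEFAULT only fills an omitted column; an explicit NULL is still allowed → nullable.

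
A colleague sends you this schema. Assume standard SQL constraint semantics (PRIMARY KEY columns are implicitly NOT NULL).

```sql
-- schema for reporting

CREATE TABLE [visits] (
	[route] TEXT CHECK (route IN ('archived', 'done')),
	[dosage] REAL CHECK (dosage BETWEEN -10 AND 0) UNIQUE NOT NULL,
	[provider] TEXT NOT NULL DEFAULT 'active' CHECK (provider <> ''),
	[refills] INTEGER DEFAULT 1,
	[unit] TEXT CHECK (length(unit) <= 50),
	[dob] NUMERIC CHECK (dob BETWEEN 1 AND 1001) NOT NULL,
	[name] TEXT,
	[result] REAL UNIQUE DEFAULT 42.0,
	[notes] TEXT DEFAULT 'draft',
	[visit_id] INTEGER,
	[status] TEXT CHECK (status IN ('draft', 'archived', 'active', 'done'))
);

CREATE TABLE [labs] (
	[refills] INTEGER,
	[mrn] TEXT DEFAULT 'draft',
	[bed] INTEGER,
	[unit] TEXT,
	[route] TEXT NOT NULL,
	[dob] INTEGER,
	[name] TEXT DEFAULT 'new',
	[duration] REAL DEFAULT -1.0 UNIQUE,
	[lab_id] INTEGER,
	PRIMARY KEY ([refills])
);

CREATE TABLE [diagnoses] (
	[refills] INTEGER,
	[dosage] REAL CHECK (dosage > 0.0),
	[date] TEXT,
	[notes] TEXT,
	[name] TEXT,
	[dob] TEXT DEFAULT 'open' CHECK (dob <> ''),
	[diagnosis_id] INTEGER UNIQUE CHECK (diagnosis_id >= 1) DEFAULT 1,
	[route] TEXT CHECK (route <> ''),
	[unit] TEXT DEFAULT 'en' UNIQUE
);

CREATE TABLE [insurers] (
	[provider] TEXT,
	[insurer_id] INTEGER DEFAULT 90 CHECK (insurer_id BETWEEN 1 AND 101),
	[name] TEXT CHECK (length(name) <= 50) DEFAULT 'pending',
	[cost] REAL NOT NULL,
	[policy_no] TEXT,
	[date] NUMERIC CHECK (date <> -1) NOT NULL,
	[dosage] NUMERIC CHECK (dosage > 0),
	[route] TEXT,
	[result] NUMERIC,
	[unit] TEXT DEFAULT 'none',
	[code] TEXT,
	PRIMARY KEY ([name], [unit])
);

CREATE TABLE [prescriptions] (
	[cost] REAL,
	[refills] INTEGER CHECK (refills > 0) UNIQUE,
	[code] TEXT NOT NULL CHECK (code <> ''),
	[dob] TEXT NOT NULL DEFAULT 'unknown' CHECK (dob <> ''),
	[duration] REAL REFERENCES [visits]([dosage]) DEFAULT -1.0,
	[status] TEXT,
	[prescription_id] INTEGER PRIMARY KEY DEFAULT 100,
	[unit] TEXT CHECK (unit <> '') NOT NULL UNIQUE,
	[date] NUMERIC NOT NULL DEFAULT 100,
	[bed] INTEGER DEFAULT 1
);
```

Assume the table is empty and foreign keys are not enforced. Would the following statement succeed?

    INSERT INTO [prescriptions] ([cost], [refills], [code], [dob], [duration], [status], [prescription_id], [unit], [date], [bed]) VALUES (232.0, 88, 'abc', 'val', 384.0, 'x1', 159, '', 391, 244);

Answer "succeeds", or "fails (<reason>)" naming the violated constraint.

fails (CHECK on unit)

The value '' for unit violates CHECK (unit <> '').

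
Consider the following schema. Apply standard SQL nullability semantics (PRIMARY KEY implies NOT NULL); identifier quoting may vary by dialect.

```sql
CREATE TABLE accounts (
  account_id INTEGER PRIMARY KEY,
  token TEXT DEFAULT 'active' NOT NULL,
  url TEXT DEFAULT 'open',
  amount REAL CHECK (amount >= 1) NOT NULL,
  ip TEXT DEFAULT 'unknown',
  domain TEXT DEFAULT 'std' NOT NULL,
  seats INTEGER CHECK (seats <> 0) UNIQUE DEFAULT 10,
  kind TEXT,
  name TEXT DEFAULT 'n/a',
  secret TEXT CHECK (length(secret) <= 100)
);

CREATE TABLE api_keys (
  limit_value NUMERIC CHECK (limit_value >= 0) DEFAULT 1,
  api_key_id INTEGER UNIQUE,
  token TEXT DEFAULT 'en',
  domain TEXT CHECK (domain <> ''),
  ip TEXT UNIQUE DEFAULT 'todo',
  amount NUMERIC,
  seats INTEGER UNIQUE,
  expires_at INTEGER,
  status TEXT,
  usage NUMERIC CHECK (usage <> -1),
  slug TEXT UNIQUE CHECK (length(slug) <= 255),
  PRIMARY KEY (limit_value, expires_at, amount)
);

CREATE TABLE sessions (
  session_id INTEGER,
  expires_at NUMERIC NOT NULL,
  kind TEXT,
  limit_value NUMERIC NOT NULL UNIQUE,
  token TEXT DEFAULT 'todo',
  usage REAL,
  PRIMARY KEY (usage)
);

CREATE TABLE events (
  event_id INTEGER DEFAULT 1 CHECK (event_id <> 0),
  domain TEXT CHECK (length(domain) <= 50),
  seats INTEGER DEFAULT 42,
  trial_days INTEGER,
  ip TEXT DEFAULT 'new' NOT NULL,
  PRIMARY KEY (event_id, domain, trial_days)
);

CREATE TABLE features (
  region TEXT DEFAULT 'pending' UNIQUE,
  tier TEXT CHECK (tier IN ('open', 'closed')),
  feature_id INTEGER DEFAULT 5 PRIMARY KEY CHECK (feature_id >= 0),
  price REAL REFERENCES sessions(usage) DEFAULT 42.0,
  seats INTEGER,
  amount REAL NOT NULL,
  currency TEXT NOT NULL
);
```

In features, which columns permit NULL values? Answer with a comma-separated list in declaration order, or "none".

region, tier, price, seats

- region: UNIQUE does not imply NOT NULL → nullable.
- tier: CHECK does not forbid NULL (a CHECK constraint passes when its expression is NULL) → nullable.
- feature_id: part of the PRIMARY KEY, which implies NOT NULL → not nullable.
- price: a foreign key column may be NULL unless separately constrained → nullable.
- seats: no NOT NULL constraint applies → nullable.
- amount: declared NOT NULL → not nullable.
- currency: declared NOT NULL → not nullable.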